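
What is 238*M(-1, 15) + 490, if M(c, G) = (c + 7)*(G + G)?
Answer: 43330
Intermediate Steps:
M(c, G) = 2*G*(7 + c) (M(c, G) = (7 + c)*(2*G) = 2*G*(7 + c))
238*M(-1, 15) + 490 = 238*(2*15*(7 - 1)) + 490 = 238*(2*15*6) + 490 = 238*180 + 490 = 42840 + 490 = 43330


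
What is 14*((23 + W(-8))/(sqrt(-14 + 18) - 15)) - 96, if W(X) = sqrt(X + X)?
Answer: -1570/13 - 56*I/13 ≈ -120.77 - 4.3077*I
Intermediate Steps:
W(X) = sqrt(2)*sqrt(X) (W(X) = sqrt(2*X) = sqrt(2)*sqrt(X))
14*((23 + W(-8))/(sqrt(-14 + 18) - 15)) - 96 = 14*((23 + sqrt(2)*sqrt(-8))/(sqrt(-14 + 18) - 15)) - 96 = 14*((23 + sqrt(2)*(2*I*sqrt(2)))/(sqrt(4) - 15)) - 96 = 14*((23 + 4*I)/(2 - 15)) - 96 = 14*((23 + 4*I)/(-13)) - 96 = 14*((23 + 4*I)*(-1/13)) - 96 = 14*(-23/13 - 4*I/13) - 96 = (-322/13 - 56*I/13) - 96 = -1570/13 - 56*I/13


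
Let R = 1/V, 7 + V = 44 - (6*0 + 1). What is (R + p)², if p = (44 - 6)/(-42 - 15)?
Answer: 529/1296 ≈ 0.40818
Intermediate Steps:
p = -⅔ (p = 38/(-57) = 38*(-1/57) = -⅔ ≈ -0.66667)
V = 36 (V = -7 + (44 - (6*0 + 1)) = -7 + (44 - (0 + 1)) = -7 + (44 - 1*1) = -7 + (44 - 1) = -7 + 43 = 36)
R = 1/36 ≈ 0.027778
(R + p)² = (1/36 - ⅔)² = (-23/36)² = 529/1296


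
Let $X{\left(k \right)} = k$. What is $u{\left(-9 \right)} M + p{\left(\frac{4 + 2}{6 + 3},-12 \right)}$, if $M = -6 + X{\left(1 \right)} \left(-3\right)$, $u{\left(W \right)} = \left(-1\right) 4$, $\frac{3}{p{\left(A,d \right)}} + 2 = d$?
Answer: $\frac{501}{14} \approx 35.786$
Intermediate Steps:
$p{\left(A,d \right)} = \frac{3}{-2 + d}$
$u{\left(W \right)} = -4$
$M = -9$ ($M = -6 + 1 \left(-3\right) = -6 - 3 = -9$)
$u{\left(-9 \right)} M + p{\left(\frac{4 + 2}{6 + 3},-12 \right)} = \left(-4\right) \left(-9\right) + \frac{3}{-2 - 12} = 36 + \frac{3}{-14} = 36 + 3 \left(- \frac{1}{14}\right) = 36 - \frac{3}{14} = \frac{501}{14}$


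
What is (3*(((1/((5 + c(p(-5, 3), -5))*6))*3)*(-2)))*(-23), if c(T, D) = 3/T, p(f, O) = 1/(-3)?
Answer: -69/4 ≈ -17.250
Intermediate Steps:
p(f, O) = -⅓
(3*(((1/((5 + c(p(-5, 3), -5))*6))*3)*(-2)))*(-23) = (3*(((1/((5 + 3/(-⅓))*6))*3)*(-2)))*(-23) = (3*((((⅙)/(5 + 3*(-3)))*3)*(-2)))*(-23) = (3*((((⅙)/(5 - 9))*3)*(-2)))*(-23) = (3*((((⅙)/(-4))*3)*(-2)))*(-23) = (3*((-¼*⅙*3)*(-2)))*(-23) = (3*(-1/24*3*(-2)))*(-23) = (3*(-⅛*(-2)))*(-23) = (3*(¼))*(-23) = (¾)*(-23) = -69/4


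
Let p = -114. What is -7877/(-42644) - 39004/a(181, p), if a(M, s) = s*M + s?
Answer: 65239949/31599204 ≈ 2.0646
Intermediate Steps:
a(M, s) = s + M*s (a(M, s) = M*s + s = s + M*s)
-7877/(-42644) - 39004/a(181, p) = -7877/(-42644) - 39004*(-1/(114*(1 + 181))) = -7877*(-1/42644) - 39004/((-114*182)) = 7877/42644 - 39004/(-20748) = 7877/42644 - 39004*(-1/20748) = 7877/42644 + 1393/741 = 65239949/31599204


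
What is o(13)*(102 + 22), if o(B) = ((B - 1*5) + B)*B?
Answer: 33852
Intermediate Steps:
o(B) = B*(-5 + 2*B) (o(B) = ((B - 5) + B)*B = ((-5 + B) + B)*B = (-5 + 2*B)*B = B*(-5 + 2*B))
o(13)*(102 + 22) = (13*(-5 + 2*13))*(102 + 22) = (13*(-5 + 26))*124 = (13*21)*124 = 273*124 = 33852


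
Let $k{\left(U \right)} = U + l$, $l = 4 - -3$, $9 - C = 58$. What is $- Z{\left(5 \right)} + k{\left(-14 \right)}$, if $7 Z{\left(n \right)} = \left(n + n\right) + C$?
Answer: $- \frac{10}{7} \approx -1.4286$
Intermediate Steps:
$C = -49$ ($C = 9 - 58 = -49$)
$Z{\left(n \right)} = -7 + \frac{2 n}{7}$ ($Z{\left(n \right)} = \frac{\left(n + n\right) - 49}{7} = \frac{2 n - 49}{7} = \frac{-49 + 2 n}{7} = -7 + \frac{2 n}{7}$)
$l = 7$ ($l = 4 + 3 = 7$)
$k{\left(U \right)} = 7 + U$ ($k{\left(U \right)} = U + 7 = 7 + U$)
$- Z{\left(5 \right)} + k{\left(-14 \right)} = - (-7 + \frac{2}{7} \cdot 5) + \left(7 - 14\right) = - (-7 + \frac{10}{7}) - 7 = \left(-1\right) \left(- \frac{39}{7}\right) - 7 = \frac{39}{7} - 7 = - \frac{10}{7}$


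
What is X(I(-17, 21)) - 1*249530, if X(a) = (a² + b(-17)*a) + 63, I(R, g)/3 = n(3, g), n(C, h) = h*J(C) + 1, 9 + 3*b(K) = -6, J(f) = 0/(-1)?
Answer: -249473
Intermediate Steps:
J(f) = 0 (J(f) = 0*(-1) = 0)
b(K) = -5 (b(K) = -3 + (⅓)*(-6) = -3 - 2 = -5)
n(C, h) = 1 (n(C, h) = h*0 + 1 = 0 + 1 = 1)
I(R, g) = 3 (I(R, g) = 3*1 = 3)
X(a) = 63 + a² - 5*a (X(a) = (a² - 5*a) + 63 = 63 + a² - 5*a)
X(I(-17, 21)) - 1*249530 = (63 + 3² - 5*3) - 1*249530 = (63 + 9 - 15) - 249530 = 57 - 249530 = -249473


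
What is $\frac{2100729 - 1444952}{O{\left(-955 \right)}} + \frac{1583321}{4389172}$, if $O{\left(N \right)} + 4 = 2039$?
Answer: $\frac{2881540104879}{8931965020} \approx 322.61$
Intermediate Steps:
$O{\left(N \right)} = 2035$ ($O{\left(N \right)} = -4 + 2039 = 2035$)
$\frac{2100729 - 1444952}{O{\left(-955 \right)}} + \frac{1583321}{4389172} = \frac{2100729 - 1444952}{2035} + \frac{1583321}{4389172} = \left(2100729 - 1444952\right) \frac{1}{2035} + 1583321 \cdot \frac{1}{4389172} = 655777 \cdot \frac{1}{2035} + \frac{1583321}{4389172} = \frac{655777}{2035} + \frac{1583321}{4389172} = \frac{2881540104879}{8931965020}$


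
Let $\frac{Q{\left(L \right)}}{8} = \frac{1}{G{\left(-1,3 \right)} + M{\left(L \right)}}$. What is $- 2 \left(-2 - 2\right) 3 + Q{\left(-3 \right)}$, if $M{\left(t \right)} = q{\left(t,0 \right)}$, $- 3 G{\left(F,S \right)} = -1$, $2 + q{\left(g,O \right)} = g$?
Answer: $\frac{156}{7} \approx 22.286$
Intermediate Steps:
$q{\left(g,O \right)} = -2 + g$
$G{\left(F,S \right)} = \frac{1}{3}$ ($G{\left(F,S \right)} = \left(- \frac{1}{3}\right) \left(-1\right) = \frac{1}{3}$)
$M{\left(t \right)} = -2 + t$
$Q{\left(L \right)} = \frac{8}{- \frac{5}{3} + L}$ ($Q{\left(L \right)} = \frac{8}{\frac{1}{3} + \left(-2 + L\right)} = \frac{8}{- \frac{5}{3} + L}$)
$- 2 \left(-2 - 2\right) 3 + Q{\left(-3 \right)} = - 2 \left(-2 - 2\right) 3 + \frac{24}{-5 + 3 \left(-3\right)} = \left(-2\right) \left(-4\right) 3 + \frac{24}{-5 - 9} = 8 \cdot 3 + \frac{24}{-14} = 24 + 24 \left(- \frac{1}{14}\right) = 24 - \frac{12}{7} = \frac{156}{7}$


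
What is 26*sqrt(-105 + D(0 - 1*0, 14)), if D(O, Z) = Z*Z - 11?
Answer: 104*sqrt(5) ≈ 232.55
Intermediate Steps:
D(O, Z) = -11 + Z**2 (D(O, Z) = Z**2 - 11 = -11 + Z**2)
26*sqrt(-105 + D(0 - 1*0, 14)) = 26*sqrt(-105 + (-11 + 14**2)) = 26*sqrt(-105 + (-11 + 196)) = 26*sqrt(-105 + 185) = 26*sqrt(80) = 26*(4*sqrt(5)) = 104*sqrt(5)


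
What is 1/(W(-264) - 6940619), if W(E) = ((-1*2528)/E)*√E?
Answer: -229040427/1589682340203161 - 632*I*√66/1589682340203161 ≈ -1.4408e-7 - 3.2298e-12*I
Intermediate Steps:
W(E) = -2528/√E (W(E) = (-2528/E)*√E = -2528/√E)
1/(W(-264) - 6940619) = 1/(-(-632)*I*√66/33 - 6940619) = 1/(632*I*√66/33 - 6940619) = 1/(-6940619 + 632*I*√66/33)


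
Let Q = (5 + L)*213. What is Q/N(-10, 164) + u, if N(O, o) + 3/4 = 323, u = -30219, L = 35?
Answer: -38918211/1289 ≈ -30193.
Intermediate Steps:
N(O, o) = 1289/4 (N(O, o) = -¾ + 323 = 1289/4)
Q = 8520 (Q = (5 + 35)*213 = 40*213 = 8520)
Q/N(-10, 164) + u = 8520/(1289/4) - 30219 = 8520*(4/1289) - 30219 = 34080/1289 - 30219 = -38918211/1289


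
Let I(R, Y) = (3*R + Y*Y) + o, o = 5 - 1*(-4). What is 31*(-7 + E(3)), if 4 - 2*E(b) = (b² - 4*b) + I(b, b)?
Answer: -527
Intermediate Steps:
o = 9 (o = 5 + 4 = 9)
I(R, Y) = 9 + Y² + 3*R (I(R, Y) = (3*R + Y*Y) + 9 = (3*R + Y²) + 9 = (Y² + 3*R) + 9 = 9 + Y² + 3*R)
E(b) = -5/2 + b/2 - b² (E(b) = 2 - ((b² - 4*b) + (9 + b² + 3*b))/2 = 2 - (9 - b + 2*b²)/2 = 2 + (-9/2 + b/2 - b²) = -5/2 + b/2 - b²)
31*(-7 + E(3)) = 31*(-7 + (-5/2 + (½)*3 - 1*3²)) = 31*(-7 + (-5/2 + 3/2 - 1*9)) = 31*(-7 + (-5/2 + 3/2 - 9)) = 31*(-7 - 10) = 31*(-17) = -527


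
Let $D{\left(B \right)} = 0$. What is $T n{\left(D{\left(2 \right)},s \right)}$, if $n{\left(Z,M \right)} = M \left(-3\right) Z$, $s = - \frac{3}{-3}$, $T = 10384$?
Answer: $0$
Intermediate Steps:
$s = 1$ ($s = \left(-3\right) \left(- \frac{1}{3}\right) = 1$)
$n{\left(Z,M \right)} = - 3 M Z$
$T n{\left(D{\left(2 \right)},s \right)} = 10384 \left(\left(-3\right) 1 \cdot 0\right) = 10384 \cdot 0 = 0$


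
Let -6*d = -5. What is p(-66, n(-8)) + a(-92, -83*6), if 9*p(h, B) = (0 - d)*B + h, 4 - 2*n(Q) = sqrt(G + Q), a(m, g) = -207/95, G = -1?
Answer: -24874/2565 + 5*I/36 ≈ -9.6975 + 0.13889*I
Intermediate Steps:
d = 5/6 (d = -1/6*(-5) = 5/6 ≈ 0.83333)
a(m, g) = -207/95 (a(m, g) = -207*1/95 = -207/95)
n(Q) = 2 - sqrt(-1 + Q)/2
p(h, B) = -5*B/54 + h/9 (p(h, B) = ((0 - 1*5/6)*B + h)/9 = ((0 - 5/6)*B + h)/9 = (-5*B/6 + h)/9 = (h - 5*B/6)/9 = -5*B/54 + h/9)
p(-66, n(-8)) + a(-92, -83*6) = (-5*(2 - sqrt(-1 - 8)/2)/54 + (1/9)*(-66)) - 207/95 = (-5*(2 - 3*I/2)/54 - 22/3) - 207/95 = ((-5/27 + 5*I/36) - 22/3) - 207/95 = (-203/27 + 5*I/36) - 207/95 = -24874/2565 + 5*I/36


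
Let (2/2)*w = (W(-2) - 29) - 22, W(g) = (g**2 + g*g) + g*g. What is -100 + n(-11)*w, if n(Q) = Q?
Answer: 329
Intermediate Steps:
W(g) = 3*g**2 (W(g) = (g**2 + g**2) + g**2 = 2*g**2 + g**2 = 3*g**2)
w = -39 (w = (3*(-2)**2 - 29) - 22 = (3*4 - 29) - 22 = (12 - 29) - 22 = -17 - 22 = -39)
-100 + n(-11)*w = -100 - 11*(-39) = -100 + 429 = 329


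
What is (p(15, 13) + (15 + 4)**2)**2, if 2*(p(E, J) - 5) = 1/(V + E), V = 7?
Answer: 259371025/1936 ≈ 1.3397e+5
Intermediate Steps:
p(E, J) = 5 + 1/(2*(7 + E))
(p(15, 13) + (15 + 4)**2)**2 = ((71 + 10*15)/(2*(7 + 15)) + (15 + 4)**2)**2 = ((1/2)*(71 + 150)/22 + 19**2)**2 = ((1/2)*(1/22)*221 + 361)**2 = (221/44 + 361)**2 = (16105/44)**2 = 259371025/1936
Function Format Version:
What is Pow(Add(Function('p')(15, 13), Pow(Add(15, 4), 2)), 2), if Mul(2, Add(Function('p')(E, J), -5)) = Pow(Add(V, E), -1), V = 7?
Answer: Rational(259371025, 1936) ≈ 1.3397e+5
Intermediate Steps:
Function('p')(E, J) = Add(5, Mul(Rational(1, 2), Pow(Add(7, E), -1)))
Pow(Add(Function('p')(15, 13), Pow(Add(15, 4), 2)), 2) = Pow(Add(Mul(Rational(1, 2), Pow(Add(7, 15), -1), Add(71, Mul(10, 15))), Pow(Add(15, 4), 2)), 2) = Pow(Add(Mul(Rational(1, 2), Pow(22, -1), Add(71, 150)), Pow(19, 2)), 2) = Pow(Add(Mul(Rational(1, 2), Rational(1, 22), 221), 361), 2) = Pow(Add(Rational(221, 44), 361), 2) = Pow(Rational(16105, 44), 2) = Rational(259371025, 1936)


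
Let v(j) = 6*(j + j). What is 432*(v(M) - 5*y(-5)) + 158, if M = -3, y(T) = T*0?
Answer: -15394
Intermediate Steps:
y(T) = 0
v(j) = 12*j (v(j) = 6*(2*j) = 12*j)
432*(v(M) - 5*y(-5)) + 158 = 432*(12*(-3) - 5*0) + 158 = 432*(-36 + 0) + 158 = 432*(-36) + 158 = -15552 + 158 = -15394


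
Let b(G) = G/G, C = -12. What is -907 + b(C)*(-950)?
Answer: -1857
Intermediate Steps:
b(G) = 1
-907 + b(C)*(-950) = -907 + 1*(-950) = -907 - 950 = -1857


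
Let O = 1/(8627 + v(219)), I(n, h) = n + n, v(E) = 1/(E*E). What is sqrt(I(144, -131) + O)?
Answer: 3*sqrt(1369576259720472255)/206879774 ≈ 16.971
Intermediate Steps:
v(E) = E**(-2)
I(n, h) = 2*n
O = 47961/413759548 (O = 1/(8627 + 219**(-2)) = 1/(8627 + 1/47961) = 1/(413759548/47961) = 47961/413759548 ≈ 0.00011592)
sqrt(I(144, -131) + O) = sqrt(2*144 + 47961/413759548) = sqrt(288 + 47961/413759548) = sqrt(119162797785/413759548) = 3*sqrt(1369576259720472255)/206879774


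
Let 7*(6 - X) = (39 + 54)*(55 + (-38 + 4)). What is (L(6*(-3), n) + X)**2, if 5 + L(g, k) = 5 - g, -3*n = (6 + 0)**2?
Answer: 65025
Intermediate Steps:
n = -12 (n = -(6 + 0)**2/3 = -1/3*6**2 = -1/3*36 = -12)
L(g, k) = -g (L(g, k) = -5 + (5 - g) = -g)
X = -273 (X = 6 - (39 + 54)*(55 + (-38 + 4))/7 = 6 - 93*(55 - 34)/7 = 6 - 93*21/7 = 6 - 1/7*1953 = 6 - 279 = -273)
(L(6*(-3), n) + X)**2 = (-6*(-3) - 273)**2 = (-1*(-18) - 273)**2 = (18 - 273)**2 = (-255)**2 = 65025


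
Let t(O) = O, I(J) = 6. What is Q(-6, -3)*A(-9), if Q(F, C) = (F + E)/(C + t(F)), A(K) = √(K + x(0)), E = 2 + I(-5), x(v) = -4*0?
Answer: -2*I/3 ≈ -0.66667*I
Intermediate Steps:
x(v) = 0
E = 8 (E = 2 + 6 = 8)
A(K) = √K (A(K) = √(K + 0) = √K)
Q(F, C) = (8 + F)/(C + F) (Q(F, C) = (F + 8)/(C + F) = (8 + F)/(C + F))
Q(-6, -3)*A(-9) = ((8 - 6)/(-3 - 6))*√(-9) = (2/(-9))*(3*I) = (-⅑*2)*(3*I) = -2*I/3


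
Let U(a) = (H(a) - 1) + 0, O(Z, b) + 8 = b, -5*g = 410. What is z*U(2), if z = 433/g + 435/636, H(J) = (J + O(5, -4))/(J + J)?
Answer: 279671/17384 ≈ 16.088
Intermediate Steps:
g = -82 (g = -⅕*410 = -82)
O(Z, b) = -8 + b
H(J) = (-12 + J)/(2*J) (H(J) = (J + (-8 - 4))/(J + J) = (J - 12)/((2*J)) = (-12 + J)*(1/(2*J)) = (-12 + J)/(2*J))
U(a) = -1 + (-12 + a)/(2*a) (U(a) = ((-12 + a)/(2*a) - 1) + 0 = (-1 + (-12 + a)/(2*a)) + 0 = -1 + (-12 + a)/(2*a))
z = -39953/8692 (z = 433/(-82) + 435/636 = 433*(-1/82) + 435*(1/636) = -433/82 + 145/212 = -39953/8692 ≈ -4.5965)
z*U(2) = -39953*(-12 - 1*2)/(17384*2) = -39953*(-12 - 2)/(17384*2) = -39953*(-14)/(17384*2) = -39953/8692*(-7/2) = 279671/17384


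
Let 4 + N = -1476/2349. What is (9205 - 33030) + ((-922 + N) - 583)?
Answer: -6612338/261 ≈ -25335.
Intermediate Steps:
N = -1208/261 (N = -4 - 1476/2349 = -4 - 1476*1/2349 = -4 - 164/261 = -1208/261 ≈ -4.6283)
(9205 - 33030) + ((-922 + N) - 583) = (9205 - 33030) + ((-922 - 1208/261) - 583) = -23825 + (-241850/261 - 583) = -23825 - 394013/261 = -6612338/261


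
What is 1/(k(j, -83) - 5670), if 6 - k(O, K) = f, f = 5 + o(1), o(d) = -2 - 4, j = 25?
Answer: -1/5663 ≈ -0.00017658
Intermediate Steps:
o(d) = -6
f = -1 (f = 5 - 6 = -1)
k(O, K) = 7 (k(O, K) = 6 - 1*(-1) = 6 + 1 = 7)
1/(k(j, -83) - 5670) = 1/(7 - 5670) = 1/(-5663) = -1/5663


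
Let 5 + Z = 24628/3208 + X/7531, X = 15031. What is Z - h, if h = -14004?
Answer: 84610451367/6039862 ≈ 14009.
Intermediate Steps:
Z = 28223919/6039862 (Z = -5 + (24628/3208 + 15031/7531) = -5 + (24628*(1/3208) + 15031*(1/7531)) = -5 + (6157/802 + 15031/7531) = -5 + 58423229/6039862 = 28223919/6039862 ≈ 4.6729)
Z - h = 28223919/6039862 - 1*(-14004) = 28223919/6039862 + 14004 = 84610451367/6039862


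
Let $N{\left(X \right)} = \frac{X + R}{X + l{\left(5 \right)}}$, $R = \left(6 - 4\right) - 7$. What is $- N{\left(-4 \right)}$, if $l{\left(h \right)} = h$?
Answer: $9$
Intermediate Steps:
$R = -5$ ($R = 2 - 7 = -5$)
$N{\left(X \right)} = \frac{-5 + X}{5 + X}$ ($N{\left(X \right)} = \frac{X - 5}{X + 5} = \frac{-5 + X}{5 + X}$)
$- N{\left(-4 \right)} = - \frac{-5 - 4}{5 - 4} = - \frac{-9}{1} = - 1 \left(-9\right) = \left(-1\right) \left(-9\right) = 9$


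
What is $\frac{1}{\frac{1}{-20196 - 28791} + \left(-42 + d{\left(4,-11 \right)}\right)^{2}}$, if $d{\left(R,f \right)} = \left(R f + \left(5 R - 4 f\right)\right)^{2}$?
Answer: $\frac{48987}{6278369867} \approx 7.8025 \cdot 10^{-6}$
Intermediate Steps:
$d{\left(R,f \right)} = \left(- 4 f + 5 R + R f\right)^{2}$ ($d{\left(R,f \right)} = \left(R f + \left(- 4 f + 5 R\right)\right)^{2} = \left(- 4 f + 5 R + R f\right)^{2}$)
$\frac{1}{\frac{1}{-20196 - 28791} + \left(-42 + d{\left(4,-11 \right)}\right)^{2}} = \frac{1}{\frac{1}{-20196 - 28791} + \left(-42 + \left(\left(-4\right) \left(-11\right) + 5 \cdot 4 + 4 \left(-11\right)\right)^{2}\right)^{2}} = \frac{1}{\frac{1}{-48987} + \left(-42 + \left(44 + 20 - 44\right)^{2}\right)^{2}} = \frac{1}{- \frac{1}{48987} + \left(-42 + 20^{2}\right)^{2}} = \frac{1}{- \frac{1}{48987} + \left(-42 + 400\right)^{2}} = \frac{1}{- \frac{1}{48987} + 358^{2}} = \frac{1}{- \frac{1}{48987} + 128164} = \frac{1}{\frac{6278369867}{48987}} = \frac{48987}{6278369867}$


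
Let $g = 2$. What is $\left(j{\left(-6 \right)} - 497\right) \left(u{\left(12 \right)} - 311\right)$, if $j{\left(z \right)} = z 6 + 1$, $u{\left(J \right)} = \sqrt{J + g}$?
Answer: $165452 - 532 \sqrt{14} \approx 1.6346 \cdot 10^{5}$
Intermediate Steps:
$u{\left(J \right)} = \sqrt{2 + J}$ ($u{\left(J \right)} = \sqrt{J + 2} = \sqrt{2 + J}$)
$j{\left(z \right)} = 1 + 6 z$ ($j{\left(z \right)} = 6 z + 1 = 1 + 6 z$)
$\left(j{\left(-6 \right)} - 497\right) \left(u{\left(12 \right)} - 311\right) = \left(\left(1 + 6 \left(-6\right)\right) - 497\right) \left(\sqrt{2 + 12} - 311\right) = \left(\left(1 - 36\right) - 497\right) \left(\sqrt{14} - 311\right) = \left(-35 - 497\right) \left(-311 + \sqrt{14}\right) = - 532 \left(-311 + \sqrt{14}\right) = 165452 - 532 \sqrt{14}$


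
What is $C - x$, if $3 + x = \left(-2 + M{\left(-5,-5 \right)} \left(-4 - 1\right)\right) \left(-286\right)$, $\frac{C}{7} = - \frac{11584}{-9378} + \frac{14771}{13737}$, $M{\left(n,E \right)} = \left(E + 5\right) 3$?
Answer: $- \frac{11869699252}{21470931} \approx -552.83$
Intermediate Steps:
$M{\left(n,E \right)} = 15 + 3 E$ ($M{\left(n,E \right)} = \left(5 + E\right) 3 = 15 + 3 E$)
$C = \frac{347260487}{21470931}$ ($C = 7 \left(- \frac{11584}{-9378} + \frac{14771}{13737}\right) = 7 \left(\left(-11584\right) \left(- \frac{1}{9378}\right) + 14771 \cdot \frac{1}{13737}\right) = 7 \left(\frac{5792}{4689} + \frac{14771}{13737}\right) = 7 \cdot \frac{49608641}{21470931} = \frac{347260487}{21470931} \approx 16.174$)
$x = 569$ ($x = -3 + \left(-2 + \left(15 + 3 \left(-5\right)\right) \left(-4 - 1\right)\right) \left(-286\right) = -3 + \left(-2 + \left(15 - 15\right) \left(-4 - 1\right)\right) \left(-286\right) = -3 + \left(-2 + 0 \left(-5\right)\right) \left(-286\right) = -3 + \left(-2 + 0\right) \left(-286\right) = -3 - -572 = -3 + 572 = 569$)
$C - x = \frac{347260487}{21470931} - 569 = - \frac{11869699252}{21470931}$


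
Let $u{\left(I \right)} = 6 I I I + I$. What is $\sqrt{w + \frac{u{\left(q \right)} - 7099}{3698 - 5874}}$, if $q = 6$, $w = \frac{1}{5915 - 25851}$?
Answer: $\frac{\sqrt{264698994}}{9968} \approx 1.6322$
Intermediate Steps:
$w = - \frac{1}{19936}$ ($w = \frac{1}{-19936} = - \frac{1}{19936} \approx -5.0161 \cdot 10^{-5}$)
$u{\left(I \right)} = I + 6 I^{3}$ ($u{\left(I \right)} = 6 I^{2} I + I = 6 I^{3} + I = I + 6 I^{3}$)
$\sqrt{w + \frac{u{\left(q \right)} - 7099}{3698 - 5874}} = \sqrt{- \frac{1}{19936} + \frac{\left(6 + 6 \cdot 6^{3}\right) - 7099}{3698 - 5874}} = \sqrt{- \frac{1}{19936} + \frac{\left(6 + 6 \cdot 216\right) - 7099}{-2176}} = \sqrt{- \frac{1}{19936} + \left(\left(6 + 1296\right) - 7099\right) \left(- \frac{1}{2176}\right)} = \sqrt{- \frac{1}{19936} + \left(1302 - 7099\right) \left(- \frac{1}{2176}\right)} = \sqrt{- \frac{1}{19936} - - \frac{341}{128}} = \sqrt{- \frac{1}{19936} + \frac{341}{128}} = \sqrt{\frac{212439}{79744}} = \frac{\sqrt{264698994}}{9968}$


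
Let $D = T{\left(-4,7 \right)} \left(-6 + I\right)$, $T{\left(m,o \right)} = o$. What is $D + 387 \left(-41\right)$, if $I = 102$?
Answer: $-15195$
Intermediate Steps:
$D = 672$ ($D = 7 \left(-6 + 102\right) = 7 \cdot 96 = 672$)
$D + 387 \left(-41\right) = 672 + 387 \left(-41\right) = 672 - 15867 = -15195$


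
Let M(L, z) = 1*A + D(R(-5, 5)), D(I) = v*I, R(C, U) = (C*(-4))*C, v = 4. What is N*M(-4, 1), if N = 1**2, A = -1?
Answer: -401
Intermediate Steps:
R(C, U) = -4*C**2 (R(C, U) = (-4*C)*C = -4*C**2)
D(I) = 4*I
N = 1
M(L, z) = -401 (M(L, z) = 1*(-1) + 4*(-4*(-5)**2) = -1 + 4*(-4*25) = -1 + 4*(-100) = -1 - 400 = -401)
N*M(-4, 1) = 1*(-401) = -401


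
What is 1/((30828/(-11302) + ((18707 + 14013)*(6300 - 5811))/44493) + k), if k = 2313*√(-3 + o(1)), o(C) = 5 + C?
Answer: -2506774326748025806/111841738245399276226151 + 16246773172904694993*√3/111841738245399276226151 ≈ 0.00022919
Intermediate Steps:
k = 2313*√3 (k = 2313*√(-3 + (5 + 1)) = 2313*√(-3 + 6) = 2313*√3 ≈ 4006.2)
1/((30828/(-11302) + ((18707 + 14013)*(6300 - 5811))/44493) + k) = 1/((30828/(-11302) + ((18707 + 14013)*(6300 - 5811))/44493) + 2313*√3) = 1/((30828*(-1/11302) + (32720*489)*(1/44493)) + 2313*√3) = 1/((-15414/5651 + 16000080*(1/44493)) + 2313*√3) = 1/((-15414/5651 + 5333360/14831) + 2313*√3) = 1/(29910212326/83809981 + 2313*√3)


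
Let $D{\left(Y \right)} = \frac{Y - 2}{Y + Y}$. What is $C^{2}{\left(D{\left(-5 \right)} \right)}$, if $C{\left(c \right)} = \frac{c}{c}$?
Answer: $1$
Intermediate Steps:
$D{\left(Y \right)} = \frac{-2 + Y}{2 Y}$
$C{\left(c \right)} = 1$
$C^{2}{\left(D{\left(-5 \right)} \right)} = 1^{2} = 1$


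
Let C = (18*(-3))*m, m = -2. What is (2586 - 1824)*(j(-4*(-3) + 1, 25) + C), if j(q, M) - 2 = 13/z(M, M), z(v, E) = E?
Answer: 2105406/25 ≈ 84216.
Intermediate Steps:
j(q, M) = 2 + 13/M
C = 108 (C = (18*(-3))*(-2) = -54*(-2) = 108)
(2586 - 1824)*(j(-4*(-3) + 1, 25) + C) = (2586 - 1824)*((2 + 13/25) + 108) = 762*((2 + 13*(1/25)) + 108) = 762*((2 + 13/25) + 108) = 762*(63/25 + 108) = 762*(2763/25) = 2105406/25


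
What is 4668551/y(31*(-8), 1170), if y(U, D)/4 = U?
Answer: -4668551/992 ≈ -4706.2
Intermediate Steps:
y(U, D) = 4*U
4668551/y(31*(-8), 1170) = 4668551/((4*(31*(-8)))) = 4668551/((4*(-248))) = 4668551/(-992) = 4668551*(-1/992) = -4668551/992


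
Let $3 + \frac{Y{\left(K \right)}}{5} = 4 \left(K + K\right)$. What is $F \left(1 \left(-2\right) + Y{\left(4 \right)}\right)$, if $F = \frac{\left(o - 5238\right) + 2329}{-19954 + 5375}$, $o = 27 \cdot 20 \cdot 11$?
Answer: $- \frac{433433}{14579} \approx -29.73$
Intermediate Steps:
$Y{\left(K \right)} = -15 + 40 K$ ($Y{\left(K \right)} = -15 + 5 \cdot 4 \left(K + K\right) = -15 + 5 \cdot 4 \cdot 2 K = -15 + 5 \cdot 8 K = -15 + 40 K$)
$o = 5940$ ($o = 540 \cdot 11 = 5940$)
$F = - \frac{3031}{14579}$ ($F = \frac{\left(5940 - 5238\right) + 2329}{-19954 + 5375} = \frac{\left(5940 - 5238\right) + 2329}{-14579} = \left(702 + 2329\right) \left(- \frac{1}{14579}\right) = 3031 \left(- \frac{1}{14579}\right) = - \frac{3031}{14579} \approx -0.2079$)
$F \left(1 \left(-2\right) + Y{\left(4 \right)}\right) = - \frac{3031 \left(1 \left(-2\right) + \left(-15 + 40 \cdot 4\right)\right)}{14579} = - \frac{3031 \left(-2 + \left(-15 + 160\right)\right)}{14579} = - \frac{3031 \left(-2 + 145\right)}{14579} = \left(- \frac{3031}{14579}\right) 143 = - \frac{433433}{14579}$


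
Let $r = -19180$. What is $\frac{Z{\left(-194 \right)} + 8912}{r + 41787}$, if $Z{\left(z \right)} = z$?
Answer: $\frac{8718}{22607} \approx 0.38563$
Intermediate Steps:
$\frac{Z{\left(-194 \right)} + 8912}{r + 41787} = \frac{-194 + 8912}{-19180 + 41787} = \frac{8718}{22607}$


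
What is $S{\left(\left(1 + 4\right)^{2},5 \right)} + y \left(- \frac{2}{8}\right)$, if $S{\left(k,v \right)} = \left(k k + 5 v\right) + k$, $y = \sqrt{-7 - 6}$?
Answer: $675 - \frac{i \sqrt{13}}{4} \approx 675.0 - 0.90139 i$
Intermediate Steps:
$y = i \sqrt{13}$ ($y = \sqrt{-13} = i \sqrt{13} \approx 3.6056 i$)
$S{\left(k,v \right)} = k + k^{2} + 5 v$ ($S{\left(k,v \right)} = \left(k^{2} + 5 v\right) + k = k + k^{2} + 5 v$)
$S{\left(\left(1 + 4\right)^{2},5 \right)} + y \left(- \frac{2}{8}\right) = \left(\left(1 + 4\right)^{2} + \left(\left(1 + 4\right)^{2}\right)^{2} + 5 \cdot 5\right) + i \sqrt{13} \left(- \frac{2}{8}\right) = \left(5^{2} + \left(5^{2}\right)^{2} + 25\right) + i \sqrt{13} \left(\left(-2\right) \frac{1}{8}\right) = \left(25 + 25^{2} + 25\right) + i \sqrt{13} \left(- \frac{1}{4}\right) = \left(25 + 625 + 25\right) - \frac{i \sqrt{13}}{4} = 675 - \frac{i \sqrt{13}}{4}$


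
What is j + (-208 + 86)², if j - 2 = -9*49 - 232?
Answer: 14213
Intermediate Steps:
j = -671 (j = 2 + (-9*49 - 232) = 2 + (-441 - 232) = 2 - 673 = -671)
j + (-208 + 86)² = -671 + (-208 + 86)² = -671 + (-122)² = -671 + 14884 = 14213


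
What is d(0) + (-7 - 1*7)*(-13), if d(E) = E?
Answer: 182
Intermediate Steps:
d(0) + (-7 - 1*7)*(-13) = 0 + (-7 - 1*7)*(-13) = 0 + (-7 - 7)*(-13) = 0 - 14*(-13) = 0 + 182 = 182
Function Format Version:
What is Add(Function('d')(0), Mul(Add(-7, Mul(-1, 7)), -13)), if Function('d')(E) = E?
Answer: 182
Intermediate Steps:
Add(Function('d')(0), Mul(Add(-7, Mul(-1, 7)), -13)) = Add(0, Mul(Add(-7, Mul(-1, 7)), -13)) = Add(0, Mul(Add(-7, -7), -13)) = Add(0, Mul(-14, -13)) = Add(0, 182) = 182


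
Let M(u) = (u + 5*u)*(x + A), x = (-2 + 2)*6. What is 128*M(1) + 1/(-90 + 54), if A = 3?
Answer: 82943/36 ≈ 2304.0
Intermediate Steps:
x = 0 (x = 0*6 = 0)
M(u) = 18*u (M(u) = (u + 5*u)*(0 + 3) = (6*u)*3 = 18*u)
128*M(1) + 1/(-90 + 54) = 128*(18*1) + 1/(-90 + 54) = 128*18 + 1/(-36) = 2304 - 1/36 = 82943/36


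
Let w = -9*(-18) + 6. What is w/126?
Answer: 4/3 ≈ 1.3333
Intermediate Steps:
w = 168 (w = 162 + 6 = 168)
w/126 = 168/126 = 168*(1/126) = 4/3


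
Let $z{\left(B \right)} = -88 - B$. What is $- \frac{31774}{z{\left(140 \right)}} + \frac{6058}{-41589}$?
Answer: $\frac{220011277}{1580382} \approx 139.21$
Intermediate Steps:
$- \frac{31774}{z{\left(140 \right)}} + \frac{6058}{-41589} = - \frac{31774}{-88 - 140} + \frac{6058}{-41589} = - \frac{31774}{-88 - 140} + 6058 \left(- \frac{1}{41589}\right) = - \frac{31774}{-228} - \frac{6058}{41589} = \left(-31774\right) \left(- \frac{1}{228}\right) - \frac{6058}{41589} = \frac{15887}{114} - \frac{6058}{41589} = \frac{220011277}{1580382}$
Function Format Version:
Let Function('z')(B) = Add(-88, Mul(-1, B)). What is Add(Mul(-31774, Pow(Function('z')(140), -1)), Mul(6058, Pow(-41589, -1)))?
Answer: Rational(220011277, 1580382) ≈ 139.21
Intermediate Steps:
Add(Mul(-31774, Pow(Function('z')(140), -1)), Mul(6058, Pow(-41589, -1))) = Add(Mul(-31774, Pow(Add(-88, Mul(-1, 140)), -1)), Mul(6058, Pow(-41589, -1))) = Add(Mul(-31774, Pow(Add(-88, -140), -1)), Mul(6058, Rational(-1, 41589))) = Add(Mul(-31774, Pow(-228, -1)), Rational(-6058, 41589)) = Add(Mul(-31774, Rational(-1, 228)), Rational(-6058, 41589)) = Add(Rational(15887, 114), Rational(-6058, 41589)) = Rational(220011277, 1580382)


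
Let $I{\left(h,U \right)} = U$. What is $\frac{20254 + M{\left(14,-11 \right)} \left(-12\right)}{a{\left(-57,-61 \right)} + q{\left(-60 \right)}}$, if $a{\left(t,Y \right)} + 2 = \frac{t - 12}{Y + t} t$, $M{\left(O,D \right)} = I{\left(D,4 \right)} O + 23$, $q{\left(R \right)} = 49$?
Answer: $\frac{2278108}{1613} \approx 1412.3$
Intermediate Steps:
$M{\left(O,D \right)} = 23 + 4 O$ ($M{\left(O,D \right)} = 4 O + 23 = 23 + 4 O$)
$a{\left(t,Y \right)} = -2 + \frac{t \left(-12 + t\right)}{Y + t}$ ($a{\left(t,Y \right)} = -2 + \frac{t - 12}{Y + t} t = -2 + \frac{-12 + t}{Y + t} t = -2 + \frac{t \left(-12 + t\right)}{Y + t}$)
$\frac{20254 + M{\left(14,-11 \right)} \left(-12\right)}{a{\left(-57,-61 \right)} + q{\left(-60 \right)}} = \frac{20254 + \left(23 + 4 \cdot 14\right) \left(-12\right)}{\frac{\left(-57\right)^{2} - -798 - -122}{-61 - 57} + 49} = \frac{20254 + \left(23 + 56\right) \left(-12\right)}{\frac{3249 + 798 + 122}{-118} + 49} = \frac{20254 + 79 \left(-12\right)}{\left(- \frac{1}{118}\right) 4169 + 49} = \frac{20254 - 948}{- \frac{4169}{118} + 49} = \frac{19306}{\frac{1613}{118}} = 19306 \cdot \frac{118}{1613} = \frac{2278108}{1613}$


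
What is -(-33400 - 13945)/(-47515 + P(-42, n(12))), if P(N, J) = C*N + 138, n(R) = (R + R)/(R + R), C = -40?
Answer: -47345/45697 ≈ -1.0361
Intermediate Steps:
n(R) = 1 (n(R) = (2*R)/((2*R)) = (2*R)*(1/(2*R)) = 1)
P(N, J) = 138 - 40*N (P(N, J) = -40*N + 138 = 138 - 40*N)
-(-33400 - 13945)/(-47515 + P(-42, n(12))) = -(-33400 - 13945)/(-47515 + (138 - 40*(-42))) = -(-47345)/(-47515 + (138 + 1680)) = -(-47345)/(-47515 + 1818) = -(-47345)/(-45697) = -(-47345)*(-1)/45697 = -1*47345/45697 = -47345/45697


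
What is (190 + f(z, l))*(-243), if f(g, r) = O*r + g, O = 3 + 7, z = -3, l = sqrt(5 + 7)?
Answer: -45441 - 4860*sqrt(3) ≈ -53859.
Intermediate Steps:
l = 2*sqrt(3) (l = sqrt(12) = 2*sqrt(3) ≈ 3.4641)
O = 10
f(g, r) = g + 10*r (f(g, r) = 10*r + g = g + 10*r)
(190 + f(z, l))*(-243) = (190 + (-3 + 10*(2*sqrt(3))))*(-243) = (190 + (-3 + 20*sqrt(3)))*(-243) = (187 + 20*sqrt(3))*(-243) = -45441 - 4860*sqrt(3)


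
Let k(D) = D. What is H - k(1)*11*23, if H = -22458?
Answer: -22711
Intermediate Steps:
H - k(1)*11*23 = -22458 - 1*11*23 = -22458 - 11*23 = -22458 - 1*253 = -22458 - 253 = -22711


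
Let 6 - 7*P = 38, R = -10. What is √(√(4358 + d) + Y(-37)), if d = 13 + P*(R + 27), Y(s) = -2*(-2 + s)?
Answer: √(3822 + 7*√210371)/7 ≈ 11.980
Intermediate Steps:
P = -32/7 (P = 6/7 - ⅐*38 = 6/7 - 38/7 = -32/7 ≈ -4.5714)
Y(s) = 4 - 2*s
d = -453/7 (d = 13 - 32*(-10 + 27)/7 = 13 - 32/7*17 = 13 - 544/7 = -453/7 ≈ -64.714)
√(√(4358 + d) + Y(-37)) = √(√(4358 - 453/7) + (4 - 2*(-37))) = √(√(30053/7) + (4 + 74)) = √(√210371/7 + 78) = √(78 + √210371/7)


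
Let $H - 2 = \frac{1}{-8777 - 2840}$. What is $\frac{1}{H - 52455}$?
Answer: $- \frac{11617}{609346502} \approx -1.9065 \cdot 10^{-5}$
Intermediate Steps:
$H = \frac{23233}{11617}$ ($H = 2 + \frac{1}{-8777 - 2840} = 2 + \frac{1}{-11617} = 2 - \frac{1}{11617} = \frac{23233}{11617} \approx 1.9999$)
$\frac{1}{H - 52455} = \frac{1}{\frac{23233}{11617} - 52455} = \frac{1}{- \frac{609346502}{11617}} = - \frac{11617}{609346502}$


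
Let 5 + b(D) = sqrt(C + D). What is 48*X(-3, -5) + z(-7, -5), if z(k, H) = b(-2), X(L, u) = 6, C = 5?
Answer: 283 + sqrt(3) ≈ 284.73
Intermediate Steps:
b(D) = -5 + sqrt(5 + D)
z(k, H) = -5 + sqrt(3) (z(k, H) = -5 + sqrt(5 - 2) = -5 + sqrt(3))
48*X(-3, -5) + z(-7, -5) = 48*6 + (-5 + sqrt(3)) = 288 + (-5 + sqrt(3)) = 283 + sqrt(3)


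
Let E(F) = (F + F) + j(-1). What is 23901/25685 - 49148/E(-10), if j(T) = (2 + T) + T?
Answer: 12628444/5137 ≈ 2458.3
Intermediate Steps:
j(T) = 2 + 2*T
E(F) = 2*F (E(F) = (F + F) + (2 + 2*(-1)) = 2*F + (2 - 2) = 2*F + 0 = 2*F)
23901/25685 - 49148/E(-10) = 23901/25685 - 49148/(2*(-10)) = 23901*(1/25685) - 49148/(-20) = 23901/25685 - 49148*(-1/20) = 23901/25685 + 12287/5 = 12628444/5137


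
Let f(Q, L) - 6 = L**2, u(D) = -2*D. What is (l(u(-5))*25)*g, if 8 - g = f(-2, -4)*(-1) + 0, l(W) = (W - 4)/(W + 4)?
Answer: 2250/7 ≈ 321.43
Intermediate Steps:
l(W) = (-4 + W)/(4 + W)
f(Q, L) = 6 + L**2
g = 30 (g = 8 - ((6 + (-4)**2)*(-1) + 0) = 8 - ((6 + 16)*(-1) + 0) = 8 - (22*(-1) + 0) = 8 - (-22 + 0) = 8 - 1*(-22) = 8 + 22 = 30)
(l(u(-5))*25)*g = (((-4 - 2*(-5))/(4 - 2*(-5)))*25)*30 = (((-4 + 10)/(4 + 10))*25)*30 = ((6/14)*25)*30 = (((1/14)*6)*25)*30 = ((3/7)*25)*30 = (75/7)*30 = 2250/7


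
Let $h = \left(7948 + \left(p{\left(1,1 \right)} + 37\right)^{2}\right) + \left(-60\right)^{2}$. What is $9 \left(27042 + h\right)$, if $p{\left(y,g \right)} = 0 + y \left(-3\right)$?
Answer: $357714$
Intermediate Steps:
$p{\left(y,g \right)} = - 3 y$ ($p{\left(y,g \right)} = 0 - 3 y = - 3 y$)
$h = 12704$ ($h = \left(7948 + \left(\left(-3\right) 1 + 37\right)^{2}\right) + \left(-60\right)^{2} = \left(7948 + \left(-3 + 37\right)^{2}\right) + 3600 = \left(7948 + 34^{2}\right) + 3600 = \left(7948 + 1156\right) + 3600 = 9104 + 3600 = 12704$)
$9 \left(27042 + h\right) = 9 \left(27042 + 12704\right) = 9 \cdot 39746 = 357714$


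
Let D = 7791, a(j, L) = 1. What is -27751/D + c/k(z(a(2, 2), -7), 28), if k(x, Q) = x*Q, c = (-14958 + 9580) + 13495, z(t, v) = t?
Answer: 8923217/31164 ≈ 286.33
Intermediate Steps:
c = 8117 (c = -5378 + 13495 = 8117)
k(x, Q) = Q*x
-27751/D + c/k(z(a(2, 2), -7), 28) = -27751/7791 + 8117/((28*1)) = -27751*1/7791 + 8117/28 = -27751/7791 + 8117*(1/28) = -27751/7791 + 8117/28 = 8923217/31164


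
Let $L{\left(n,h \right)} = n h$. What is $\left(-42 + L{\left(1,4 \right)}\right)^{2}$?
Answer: $1444$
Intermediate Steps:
$L{\left(n,h \right)} = h n$
$\left(-42 + L{\left(1,4 \right)}\right)^{2} = \left(-42 + 4 \cdot 1\right)^{2} = \left(-42 + 4\right)^{2} = \left(-38\right)^{2} = 1444$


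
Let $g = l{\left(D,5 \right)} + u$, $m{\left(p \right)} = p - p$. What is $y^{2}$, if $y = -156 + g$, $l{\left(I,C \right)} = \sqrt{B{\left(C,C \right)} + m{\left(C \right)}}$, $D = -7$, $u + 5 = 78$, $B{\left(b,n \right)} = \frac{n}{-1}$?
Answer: $\left(83 - i \sqrt{5}\right)^{2} \approx 6884.0 - 371.19 i$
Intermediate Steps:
$m{\left(p \right)} = 0$
$B{\left(b,n \right)} = - n$ ($B{\left(b,n \right)} = n \left(-1\right) = - n$)
$u = 73$ ($u = -5 + 78 = 73$)
$l{\left(I,C \right)} = \sqrt{- C}$ ($l{\left(I,C \right)} = \sqrt{- C + 0} = \sqrt{- C}$)
$g = 73 + i \sqrt{5}$ ($g = \sqrt{\left(-1\right) 5} + 73 = \sqrt{-5} + 73 = i \sqrt{5} + 73 = 73 + i \sqrt{5} \approx 73.0 + 2.2361 i$)
$y = -83 + i \sqrt{5}$ ($y = -156 + \left(73 + i \sqrt{5}\right) = -83 + i \sqrt{5} \approx -83.0 + 2.2361 i$)
$y^{2} = \left(-83 + i \sqrt{5}\right)^{2}$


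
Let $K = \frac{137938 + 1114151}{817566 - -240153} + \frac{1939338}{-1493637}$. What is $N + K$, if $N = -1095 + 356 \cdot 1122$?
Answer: $\frac{69923536097762298}{175538692667} \approx 3.9834 \cdot 10^{5}$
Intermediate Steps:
$N = 398337$ ($N = -1095 + 399432 = 398337$)
$K = - \frac{20123132481}{175538692667}$ ($K = \frac{1252089}{817566 + 240153} + 1939338 \left(- \frac{1}{1493637}\right) = \frac{1252089}{1057719} - \frac{646446}{497879} = 1252089 \cdot \frac{1}{1057719} - \frac{646446}{497879} = \frac{417363}{352573} - \frac{646446}{497879} = - \frac{20123132481}{175538692667} \approx -0.11464$)
$N + K = 398337 - \frac{20123132481}{175538692667} = \frac{69923536097762298}{175538692667}$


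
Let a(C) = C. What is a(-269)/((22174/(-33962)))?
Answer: 4567889/11087 ≈ 412.00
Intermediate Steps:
a(-269)/((22174/(-33962))) = -269/(22174/(-33962)) = -269/(22174*(-1/33962)) = -269/(-11087/16981) = -269*(-16981/11087) = 4567889/11087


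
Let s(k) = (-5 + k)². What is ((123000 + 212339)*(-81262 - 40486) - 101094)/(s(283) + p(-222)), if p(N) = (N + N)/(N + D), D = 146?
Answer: -775712119654/1468507 ≈ -5.2823e+5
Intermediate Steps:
p(N) = 2*N/(146 + N) (p(N) = (N + N)/(N + 146) = (2*N)/(146 + N) = 2*N/(146 + N))
((123000 + 212339)*(-81262 - 40486) - 101094)/(s(283) + p(-222)) = ((123000 + 212339)*(-81262 - 40486) - 101094)/((-5 + 283)² + 2*(-222)/(146 - 222)) = (335339*(-121748) - 101094)/(278² + 2*(-222)/(-76)) = (-40826852572 - 101094)/(77284 + 2*(-222)*(-1/76)) = -40826953666/(77284 + 111/19) = -40826953666/1468507/19 = -40826953666*19/1468507 = -775712119654/1468507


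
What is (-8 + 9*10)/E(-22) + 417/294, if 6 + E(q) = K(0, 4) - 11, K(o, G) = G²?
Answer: -7897/98 ≈ -80.582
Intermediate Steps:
E(q) = -1 (E(q) = -6 + (4² - 11) = -6 + (16 - 11) = -6 + 5 = -1)
(-8 + 9*10)/E(-22) + 417/294 = (-8 + 9*10)/(-1) + 417/294 = (-8 + 90)*(-1) + 417*(1/294) = 82*(-1) + 139/98 = -82 + 139/98 = -7897/98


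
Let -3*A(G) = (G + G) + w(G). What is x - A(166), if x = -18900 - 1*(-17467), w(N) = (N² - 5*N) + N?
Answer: 22925/3 ≈ 7641.7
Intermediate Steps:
w(N) = N² - 4*N
x = -1433 (x = -18900 + 17467 = -1433)
A(G) = -2*G/3 - G*(-4 + G)/3 (A(G) = -((G + G) + G*(-4 + G))/3 = -(2*G + G*(-4 + G))/3 = -2*G/3 - G*(-4 + G)/3)
x - A(166) = -1433 - 166*(2 - 1*166)/3 = -1433 - 166*(2 - 166)/3 = -1433 - 166*(-164)/3 = -1433 - 1*(-27224/3) = -1433 + 27224/3 = 22925/3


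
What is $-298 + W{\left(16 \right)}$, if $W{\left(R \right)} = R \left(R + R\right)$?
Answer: $214$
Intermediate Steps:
$W{\left(R \right)} = 2 R^{2}$ ($W{\left(R \right)} = R 2 R = 2 R^{2}$)
$-298 + W{\left(16 \right)} = -298 + 2 \cdot 16^{2} = -298 + 2 \cdot 256 = -298 + 512 = 214$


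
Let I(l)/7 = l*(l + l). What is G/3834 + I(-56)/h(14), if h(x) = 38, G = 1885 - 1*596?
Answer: 84188459/72846 ≈ 1155.7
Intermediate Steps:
G = 1289 (G = 1885 - 596 = 1289)
I(l) = 14*l² (I(l) = 7*(l*(l + l)) = 7*(l*(2*l)) = 7*(2*l²) = 14*l²)
G/3834 + I(-56)/h(14) = 1289/3834 + (14*(-56)²)/38 = 1289*(1/3834) + (14*3136)*(1/38) = 1289/3834 + 43904*(1/38) = 1289/3834 + 21952/19 = 84188459/72846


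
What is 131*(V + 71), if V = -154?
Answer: -10873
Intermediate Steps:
131*(V + 71) = 131*(-154 + 71) = 131*(-83) = -10873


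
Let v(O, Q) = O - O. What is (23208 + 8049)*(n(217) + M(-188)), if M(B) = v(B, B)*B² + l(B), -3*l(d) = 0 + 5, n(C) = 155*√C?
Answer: -52095 + 4844835*√217 ≈ 7.1317e+7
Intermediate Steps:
v(O, Q) = 0
l(d) = -5/3 (l(d) = -(0 + 5)/3 = -⅓*5 = -5/3)
M(B) = -5/3 (M(B) = 0*B² - 5/3 = 0 - 5/3 = -5/3)
(23208 + 8049)*(n(217) + M(-188)) = (23208 + 8049)*(155*√217 - 5/3) = 31257*(-5/3 + 155*√217) = -52095 + 4844835*√217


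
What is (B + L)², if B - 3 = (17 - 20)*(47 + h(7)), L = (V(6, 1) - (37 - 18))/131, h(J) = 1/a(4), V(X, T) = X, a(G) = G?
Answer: 5293581049/274576 ≈ 19279.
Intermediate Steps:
h(J) = ¼ (h(J) = 1/4 = ¼)
L = -13/131 (L = (6 - (37 - 18))/131 = (6 - 1*19)*(1/131) = (6 - 19)*(1/131) = -13*1/131 = -13/131 ≈ -0.099237)
B = -555/4 (B = 3 + (17 - 20)*(47 + ¼) = 3 - 3*189/4 = 3 - 567/4 = -555/4 ≈ -138.75)
(B + L)² = (-555/4 - 13/131)² = (-72757/524)² = 5293581049/274576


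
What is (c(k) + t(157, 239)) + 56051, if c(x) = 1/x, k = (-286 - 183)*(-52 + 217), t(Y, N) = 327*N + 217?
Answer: 10402169084/77385 ≈ 1.3442e+5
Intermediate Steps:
t(Y, N) = 217 + 327*N
k = -77385 (k = -469*165 = -77385)
(c(k) + t(157, 239)) + 56051 = (1/(-77385) + (217 + 327*239)) + 56051 = (-1/77385 + (217 + 78153)) + 56051 = (-1/77385 + 78370) + 56051 = 6064662449/77385 + 56051 = 10402169084/77385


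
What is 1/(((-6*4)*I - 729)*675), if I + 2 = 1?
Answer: -1/475875 ≈ -2.1014e-6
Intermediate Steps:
I = -1 (I = -2 + 1 = -1)
1/(((-6*4)*I - 729)*675) = 1/(-6*4*(-1) - 729*675) = (1/675)/(-24*(-1) - 729) = (1/675)/(24 - 729) = (1/675)/(-705) = -1/705*1/675 = -1/475875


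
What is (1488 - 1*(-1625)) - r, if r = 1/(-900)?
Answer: 2801701/900 ≈ 3113.0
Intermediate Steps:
r = -1/900 ≈ -0.0011111
(1488 - 1*(-1625)) - r = (1488 - 1*(-1625)) - 1*(-1/900) = (1488 + 1625) + 1/900 = 3113 + 1/900 = 2801701/900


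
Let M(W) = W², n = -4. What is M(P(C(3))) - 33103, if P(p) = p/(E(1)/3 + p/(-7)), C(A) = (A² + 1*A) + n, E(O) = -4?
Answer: -5592643/169 ≈ -33093.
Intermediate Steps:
C(A) = -4 + A + A² (C(A) = (A² + 1*A) - 4 = (A² + A) - 4 = (A + A²) - 4 = -4 + A + A²)
P(p) = p/(-4/3 - p/7) (P(p) = p/(-4/3 + p/(-7)) = p/(-4*⅓ + p*(-⅐)) = p/(-4/3 - p/7))
M(P(C(3))) - 33103 = (-21*(-4 + 3 + 3²)/(28 + 3*(-4 + 3 + 3²)))² - 33103 = (-21*(-4 + 3 + 9)/(28 + 3*(-4 + 3 + 9)))² - 33103 = (-21*8/(28 + 3*8))² - 33103 = (-21*8/(28 + 24))² - 33103 = (-21*8/52)² - 33103 = (-21*8*1/52)² - 33103 = (-42/13)² - 33103 = 1764/169 - 33103 = -5592643/169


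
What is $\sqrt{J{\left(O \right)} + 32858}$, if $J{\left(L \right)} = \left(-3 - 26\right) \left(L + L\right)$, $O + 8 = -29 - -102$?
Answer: $12 \sqrt{202} \approx 170.55$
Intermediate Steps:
$O = 65$ ($O = -8 - -73 = -8 + \left(-29 + 102\right) = -8 + 73 = 65$)
$J{\left(L \right)} = - 58 L$ ($J{\left(L \right)} = - 29 \cdot 2 L = - 58 L$)
$\sqrt{J{\left(O \right)} + 32858} = \sqrt{\left(-58\right) 65 + 32858} = \sqrt{-3770 + 32858} = \sqrt{29088} = 12 \sqrt{202}$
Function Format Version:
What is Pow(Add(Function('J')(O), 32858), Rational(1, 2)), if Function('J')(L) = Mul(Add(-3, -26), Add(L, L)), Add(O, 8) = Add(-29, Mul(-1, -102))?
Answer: Mul(12, Pow(202, Rational(1, 2))) ≈ 170.55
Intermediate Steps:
O = 65 (O = Add(-8, Add(-29, Mul(-1, -102))) = Add(-8, Add(-29, 102)) = Add(-8, 73) = 65)
Function('J')(L) = Mul(-58, L) (Function('J')(L) = Mul(-29, Mul(2, L)) = Mul(-58, L))
Pow(Add(Function('J')(O), 32858), Rational(1, 2)) = Pow(Add(Mul(-58, 65), 32858), Rational(1, 2)) = Pow(Add(-3770, 32858), Rational(1, 2)) = Pow(29088, Rational(1, 2)) = Mul(12, Pow(202, Rational(1, 2)))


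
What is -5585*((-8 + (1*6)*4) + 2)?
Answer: -100530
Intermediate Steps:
-5585*((-8 + (1*6)*4) + 2) = -5585*((-8 + 6*4) + 2) = -5585*((-8 + 24) + 2) = -5585*(16 + 2) = -5585*18 = -100530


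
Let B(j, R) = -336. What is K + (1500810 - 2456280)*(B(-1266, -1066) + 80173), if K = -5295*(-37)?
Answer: -76281662475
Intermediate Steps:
K = 195915
K + (1500810 - 2456280)*(B(-1266, -1066) + 80173) = 195915 + (1500810 - 2456280)*(-336 + 80173) = 195915 - 955470*79837 = 195915 - 76281858390 = -76281662475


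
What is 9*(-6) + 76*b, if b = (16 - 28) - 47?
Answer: -4538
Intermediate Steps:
b = -59 (b = -12 - 47 = -59)
9*(-6) + 76*b = 9*(-6) + 76*(-59) = -54 - 4484 = -4538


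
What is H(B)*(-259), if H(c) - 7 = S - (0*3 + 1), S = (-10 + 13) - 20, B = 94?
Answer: 2849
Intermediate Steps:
S = -17 (S = 3 - 20 = -17)
H(c) = -11 (H(c) = 7 + (-17 - (0*3 + 1)) = 7 + (-17 - (0 + 1)) = 7 + (-17 - 1*1) = 7 + (-17 - 1) = 7 - 18 = -11)
H(B)*(-259) = -11*(-259) = 2849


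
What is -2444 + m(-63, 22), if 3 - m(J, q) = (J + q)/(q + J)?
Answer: -2442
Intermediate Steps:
m(J, q) = 2 (m(J, q) = 3 - (J + q)/(q + J) = 3 - (J + q)/(J + q) = 3 - 1*1 = 3 - 1 = 2)
-2444 + m(-63, 22) = -2444 + 2 = -2442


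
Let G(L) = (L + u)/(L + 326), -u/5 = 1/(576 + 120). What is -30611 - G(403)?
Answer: -15531812107/507384 ≈ -30612.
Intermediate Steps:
u = -5/696 (u = -5/(576 + 120) = -5/696 ≈ -0.0071839)
G(L) = (-5/696 + L)/(326 + L) (G(L) = (L - 5/696)/(L + 326) = (-5/696 + L)/(326 + L))
-30611 - G(403) = -30611 - (-5/696 + 403)/(326 + 403) = -30611 - 280483/(729*696) = -30611 - 1*280483/507384 = -30611 - 280483/507384 = -15531812107/507384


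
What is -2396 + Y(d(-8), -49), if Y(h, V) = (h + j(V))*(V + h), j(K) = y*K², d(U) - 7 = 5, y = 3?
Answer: -269351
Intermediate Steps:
d(U) = 12 (d(U) = 7 + 5 = 12)
j(K) = 3*K²
Y(h, V) = (V + h)*(h + 3*V²) (Y(h, V) = (h + 3*V²)*(V + h) = (V + h)*(h + 3*V²))
-2396 + Y(d(-8), -49) = -2396 + (12² + 3*(-49)³ - 49*12 + 3*12*(-49)²) = -2396 + (144 + 3*(-117649) - 588 + 3*12*2401) = -2396 + (144 - 352947 - 588 + 86436) = -2396 - 266955 = -269351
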